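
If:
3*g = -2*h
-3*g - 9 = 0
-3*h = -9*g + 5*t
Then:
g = -3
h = 9/2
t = -81/10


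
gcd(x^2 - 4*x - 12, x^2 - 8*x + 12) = x - 6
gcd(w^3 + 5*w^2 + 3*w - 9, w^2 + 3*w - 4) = w - 1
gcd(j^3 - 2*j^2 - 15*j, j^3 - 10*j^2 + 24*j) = j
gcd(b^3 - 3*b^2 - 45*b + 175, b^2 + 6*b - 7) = b + 7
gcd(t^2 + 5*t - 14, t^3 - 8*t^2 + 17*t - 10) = t - 2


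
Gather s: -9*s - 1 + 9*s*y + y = s*(9*y - 9) + y - 1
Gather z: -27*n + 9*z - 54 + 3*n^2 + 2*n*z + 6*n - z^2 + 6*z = 3*n^2 - 21*n - z^2 + z*(2*n + 15) - 54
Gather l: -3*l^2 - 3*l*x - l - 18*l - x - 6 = -3*l^2 + l*(-3*x - 19) - x - 6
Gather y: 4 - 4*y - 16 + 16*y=12*y - 12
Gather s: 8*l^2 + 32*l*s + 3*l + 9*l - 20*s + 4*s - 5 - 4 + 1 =8*l^2 + 12*l + s*(32*l - 16) - 8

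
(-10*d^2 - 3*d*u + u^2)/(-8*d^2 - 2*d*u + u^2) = (-5*d + u)/(-4*d + u)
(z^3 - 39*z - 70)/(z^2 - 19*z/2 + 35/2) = 2*(z^2 + 7*z + 10)/(2*z - 5)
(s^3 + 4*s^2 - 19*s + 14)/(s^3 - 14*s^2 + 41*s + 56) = (s^3 + 4*s^2 - 19*s + 14)/(s^3 - 14*s^2 + 41*s + 56)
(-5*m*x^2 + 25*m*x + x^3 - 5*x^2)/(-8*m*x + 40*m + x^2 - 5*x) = x*(-5*m + x)/(-8*m + x)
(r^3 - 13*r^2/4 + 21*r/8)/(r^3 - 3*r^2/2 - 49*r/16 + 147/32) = 4*r/(4*r + 7)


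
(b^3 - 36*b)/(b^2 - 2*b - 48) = b*(b - 6)/(b - 8)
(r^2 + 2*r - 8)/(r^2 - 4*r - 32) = (r - 2)/(r - 8)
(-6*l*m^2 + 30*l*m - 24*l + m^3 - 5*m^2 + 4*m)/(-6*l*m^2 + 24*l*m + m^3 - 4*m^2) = (m - 1)/m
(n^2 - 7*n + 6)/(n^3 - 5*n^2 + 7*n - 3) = (n - 6)/(n^2 - 4*n + 3)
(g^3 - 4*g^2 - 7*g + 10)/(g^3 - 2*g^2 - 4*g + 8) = (g^2 - 6*g + 5)/(g^2 - 4*g + 4)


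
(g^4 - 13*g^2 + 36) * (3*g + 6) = 3*g^5 + 6*g^4 - 39*g^3 - 78*g^2 + 108*g + 216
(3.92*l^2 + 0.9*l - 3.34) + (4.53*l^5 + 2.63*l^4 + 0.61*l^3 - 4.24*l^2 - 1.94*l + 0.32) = 4.53*l^5 + 2.63*l^4 + 0.61*l^3 - 0.32*l^2 - 1.04*l - 3.02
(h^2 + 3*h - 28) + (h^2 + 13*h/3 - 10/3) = 2*h^2 + 22*h/3 - 94/3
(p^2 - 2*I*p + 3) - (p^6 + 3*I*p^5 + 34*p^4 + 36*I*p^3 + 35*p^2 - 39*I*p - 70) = -p^6 - 3*I*p^5 - 34*p^4 - 36*I*p^3 - 34*p^2 + 37*I*p + 73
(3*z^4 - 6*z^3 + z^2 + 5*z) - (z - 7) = 3*z^4 - 6*z^3 + z^2 + 4*z + 7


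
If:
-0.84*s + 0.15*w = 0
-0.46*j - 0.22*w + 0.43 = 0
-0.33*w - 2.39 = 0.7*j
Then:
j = -303.50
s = 113.67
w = 636.55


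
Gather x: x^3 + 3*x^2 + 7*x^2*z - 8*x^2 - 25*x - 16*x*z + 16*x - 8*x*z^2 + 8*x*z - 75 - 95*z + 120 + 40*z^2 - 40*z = x^3 + x^2*(7*z - 5) + x*(-8*z^2 - 8*z - 9) + 40*z^2 - 135*z + 45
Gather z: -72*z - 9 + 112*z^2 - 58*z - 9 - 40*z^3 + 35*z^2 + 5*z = -40*z^3 + 147*z^2 - 125*z - 18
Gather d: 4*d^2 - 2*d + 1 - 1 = 4*d^2 - 2*d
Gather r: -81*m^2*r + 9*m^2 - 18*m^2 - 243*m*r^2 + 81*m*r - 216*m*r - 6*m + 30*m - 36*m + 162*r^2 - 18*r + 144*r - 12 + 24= -9*m^2 - 12*m + r^2*(162 - 243*m) + r*(-81*m^2 - 135*m + 126) + 12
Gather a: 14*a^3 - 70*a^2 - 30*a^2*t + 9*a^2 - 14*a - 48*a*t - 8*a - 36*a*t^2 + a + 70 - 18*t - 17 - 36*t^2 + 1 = 14*a^3 + a^2*(-30*t - 61) + a*(-36*t^2 - 48*t - 21) - 36*t^2 - 18*t + 54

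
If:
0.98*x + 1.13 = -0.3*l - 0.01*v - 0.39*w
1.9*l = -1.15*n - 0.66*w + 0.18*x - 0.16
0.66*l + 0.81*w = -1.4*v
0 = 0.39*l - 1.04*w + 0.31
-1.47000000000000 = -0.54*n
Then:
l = -1.67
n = 2.72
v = 0.98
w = -0.33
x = -0.52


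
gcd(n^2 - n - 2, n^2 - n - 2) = n^2 - n - 2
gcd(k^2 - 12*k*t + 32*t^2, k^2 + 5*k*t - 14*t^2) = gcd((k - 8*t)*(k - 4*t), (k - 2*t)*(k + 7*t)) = 1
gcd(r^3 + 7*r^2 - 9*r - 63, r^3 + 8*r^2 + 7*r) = r + 7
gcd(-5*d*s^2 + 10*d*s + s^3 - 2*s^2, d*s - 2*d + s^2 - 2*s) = s - 2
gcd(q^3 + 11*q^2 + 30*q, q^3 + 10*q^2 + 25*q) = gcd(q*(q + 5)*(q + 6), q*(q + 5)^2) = q^2 + 5*q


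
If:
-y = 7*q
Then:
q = -y/7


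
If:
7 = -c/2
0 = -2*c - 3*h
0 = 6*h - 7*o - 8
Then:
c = -14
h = 28/3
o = 48/7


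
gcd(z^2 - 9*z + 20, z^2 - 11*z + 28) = z - 4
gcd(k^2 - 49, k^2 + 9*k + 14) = k + 7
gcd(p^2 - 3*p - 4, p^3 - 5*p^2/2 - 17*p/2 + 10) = p - 4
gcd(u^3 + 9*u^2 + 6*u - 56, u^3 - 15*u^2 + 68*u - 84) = u - 2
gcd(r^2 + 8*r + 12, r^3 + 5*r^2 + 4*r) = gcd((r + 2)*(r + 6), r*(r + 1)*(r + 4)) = 1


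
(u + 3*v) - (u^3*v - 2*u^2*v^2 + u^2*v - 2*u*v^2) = -u^3*v + 2*u^2*v^2 - u^2*v + 2*u*v^2 + u + 3*v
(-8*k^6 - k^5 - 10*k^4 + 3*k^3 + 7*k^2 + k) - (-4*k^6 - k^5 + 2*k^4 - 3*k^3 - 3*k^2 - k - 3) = -4*k^6 - 12*k^4 + 6*k^3 + 10*k^2 + 2*k + 3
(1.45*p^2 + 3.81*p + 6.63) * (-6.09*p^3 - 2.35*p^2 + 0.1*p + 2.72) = -8.8305*p^5 - 26.6104*p^4 - 49.1852*p^3 - 11.2555*p^2 + 11.0262*p + 18.0336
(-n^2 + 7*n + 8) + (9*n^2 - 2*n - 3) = 8*n^2 + 5*n + 5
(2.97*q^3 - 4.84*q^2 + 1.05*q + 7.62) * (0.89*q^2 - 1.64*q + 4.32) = 2.6433*q^5 - 9.1784*q^4 + 21.7025*q^3 - 15.849*q^2 - 7.9608*q + 32.9184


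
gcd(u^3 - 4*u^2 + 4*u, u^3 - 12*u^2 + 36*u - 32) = u^2 - 4*u + 4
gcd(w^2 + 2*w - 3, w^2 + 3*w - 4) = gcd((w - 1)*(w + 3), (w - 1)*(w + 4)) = w - 1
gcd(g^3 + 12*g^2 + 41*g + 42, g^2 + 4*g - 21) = g + 7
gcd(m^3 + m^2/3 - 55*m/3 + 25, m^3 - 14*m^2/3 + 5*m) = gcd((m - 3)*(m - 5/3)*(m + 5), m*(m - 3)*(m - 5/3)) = m^2 - 14*m/3 + 5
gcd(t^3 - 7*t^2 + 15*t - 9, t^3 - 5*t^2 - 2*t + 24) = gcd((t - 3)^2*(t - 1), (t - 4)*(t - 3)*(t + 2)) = t - 3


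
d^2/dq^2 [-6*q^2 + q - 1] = -12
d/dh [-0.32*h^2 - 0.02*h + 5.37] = -0.64*h - 0.02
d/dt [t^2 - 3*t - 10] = 2*t - 3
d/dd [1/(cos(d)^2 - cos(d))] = (-sin(d)/cos(d)^2 + 2*tan(d))/(cos(d) - 1)^2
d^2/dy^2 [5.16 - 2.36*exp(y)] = -2.36*exp(y)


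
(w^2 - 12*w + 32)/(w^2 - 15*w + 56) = (w - 4)/(w - 7)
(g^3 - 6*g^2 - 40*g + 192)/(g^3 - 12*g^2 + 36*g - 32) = (g^2 + 2*g - 24)/(g^2 - 4*g + 4)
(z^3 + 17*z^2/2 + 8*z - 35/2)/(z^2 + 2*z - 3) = (2*z^2 + 19*z + 35)/(2*(z + 3))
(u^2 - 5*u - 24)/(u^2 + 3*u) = (u - 8)/u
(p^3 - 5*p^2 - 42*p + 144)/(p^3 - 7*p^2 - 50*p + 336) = (p^2 + 3*p - 18)/(p^2 + p - 42)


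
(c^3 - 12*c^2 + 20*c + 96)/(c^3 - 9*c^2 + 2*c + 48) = (c - 6)/(c - 3)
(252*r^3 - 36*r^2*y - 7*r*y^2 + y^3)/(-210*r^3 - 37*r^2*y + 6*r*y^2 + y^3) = (-42*r^2 - r*y + y^2)/(35*r^2 + 12*r*y + y^2)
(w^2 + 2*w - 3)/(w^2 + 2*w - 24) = (w^2 + 2*w - 3)/(w^2 + 2*w - 24)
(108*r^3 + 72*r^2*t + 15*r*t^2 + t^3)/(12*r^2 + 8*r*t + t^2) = (18*r^2 + 9*r*t + t^2)/(2*r + t)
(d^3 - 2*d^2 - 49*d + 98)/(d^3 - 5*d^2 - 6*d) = (-d^3 + 2*d^2 + 49*d - 98)/(d*(-d^2 + 5*d + 6))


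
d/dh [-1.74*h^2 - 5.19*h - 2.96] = -3.48*h - 5.19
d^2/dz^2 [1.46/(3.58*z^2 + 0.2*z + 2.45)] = (-37.423888*z^2 - 2.09072*z + 1.46*(7.16*z + 0.2)*(14.32*z + 0.4) - 25.61132)/(3.58*z^2 + 0.2*z + 2.45)^3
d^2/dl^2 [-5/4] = 0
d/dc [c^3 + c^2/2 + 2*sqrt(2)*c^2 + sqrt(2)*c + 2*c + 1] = 3*c^2 + c + 4*sqrt(2)*c + sqrt(2) + 2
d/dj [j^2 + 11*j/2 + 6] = 2*j + 11/2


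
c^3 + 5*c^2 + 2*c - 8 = (c - 1)*(c + 2)*(c + 4)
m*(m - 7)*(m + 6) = m^3 - m^2 - 42*m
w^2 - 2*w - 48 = (w - 8)*(w + 6)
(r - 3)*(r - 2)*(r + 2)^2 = r^4 - r^3 - 10*r^2 + 4*r + 24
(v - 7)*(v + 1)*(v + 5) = v^3 - v^2 - 37*v - 35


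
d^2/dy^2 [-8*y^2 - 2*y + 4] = -16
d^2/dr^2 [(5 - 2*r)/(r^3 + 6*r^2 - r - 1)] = 2*(-(2*r - 5)*(3*r^2 + 12*r - 1)^2 + (6*r^2 + 24*r + 3*(r + 2)*(2*r - 5) - 2)*(r^3 + 6*r^2 - r - 1))/(r^3 + 6*r^2 - r - 1)^3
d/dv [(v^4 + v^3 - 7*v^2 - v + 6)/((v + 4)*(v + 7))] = 2*(v^5 + 17*v^4 + 67*v^3 + 4*v^2 - 202*v - 47)/(v^4 + 22*v^3 + 177*v^2 + 616*v + 784)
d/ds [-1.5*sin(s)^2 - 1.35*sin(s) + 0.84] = -(3.0*sin(s) + 1.35)*cos(s)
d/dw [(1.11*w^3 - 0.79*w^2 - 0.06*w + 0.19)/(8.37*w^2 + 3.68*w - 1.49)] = (9.2907*w^4 + 8.1696*w^3 - 7.3667*w^2 - 0.8264*w - 0.6098)/(70.0569*w^4 + 61.6032*w^3 - 11.4002*w^2 - 10.9664*w + 2.2201)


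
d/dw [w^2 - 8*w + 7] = 2*w - 8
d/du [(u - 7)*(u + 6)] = 2*u - 1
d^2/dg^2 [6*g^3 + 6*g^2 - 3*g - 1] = 36*g + 12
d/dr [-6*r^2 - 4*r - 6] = -12*r - 4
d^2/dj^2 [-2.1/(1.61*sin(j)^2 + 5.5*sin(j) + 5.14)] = (21.77364*sin(j)^4 + 55.7865*sin(j)^3 - 38.64882*sin(j)^2 - 170.94*sin(j) - 92.29332)/(1.61*sin(j)^2 + 5.5*sin(j) + 5.14)^3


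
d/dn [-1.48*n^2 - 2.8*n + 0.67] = -2.96*n - 2.8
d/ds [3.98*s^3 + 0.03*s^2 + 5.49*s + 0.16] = 11.94*s^2 + 0.06*s + 5.49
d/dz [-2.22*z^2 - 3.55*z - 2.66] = -4.44*z - 3.55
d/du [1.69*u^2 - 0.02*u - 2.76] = 3.38*u - 0.02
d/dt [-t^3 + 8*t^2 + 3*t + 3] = -3*t^2 + 16*t + 3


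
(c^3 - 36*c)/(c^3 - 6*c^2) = (c + 6)/c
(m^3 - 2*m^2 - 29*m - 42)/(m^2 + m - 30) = (m^3 - 2*m^2 - 29*m - 42)/(m^2 + m - 30)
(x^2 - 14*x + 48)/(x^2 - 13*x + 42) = (x - 8)/(x - 7)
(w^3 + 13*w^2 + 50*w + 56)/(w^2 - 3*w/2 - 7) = 2*(w^2 + 11*w + 28)/(2*w - 7)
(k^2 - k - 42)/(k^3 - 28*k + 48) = (k - 7)/(k^2 - 6*k + 8)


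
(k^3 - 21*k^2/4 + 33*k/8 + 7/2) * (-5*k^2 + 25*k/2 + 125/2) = -5*k^5 + 155*k^4/4 - 95*k^3/4 - 4705*k^2/16 + 4825*k/16 + 875/4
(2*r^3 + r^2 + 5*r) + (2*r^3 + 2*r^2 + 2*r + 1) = 4*r^3 + 3*r^2 + 7*r + 1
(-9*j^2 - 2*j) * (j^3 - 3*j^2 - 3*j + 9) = -9*j^5 + 25*j^4 + 33*j^3 - 75*j^2 - 18*j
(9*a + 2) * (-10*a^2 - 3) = -90*a^3 - 20*a^2 - 27*a - 6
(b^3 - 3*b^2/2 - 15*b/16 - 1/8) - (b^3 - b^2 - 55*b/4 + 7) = -b^2/2 + 205*b/16 - 57/8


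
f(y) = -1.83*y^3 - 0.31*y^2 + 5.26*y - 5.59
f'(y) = -5.49*y^2 - 0.62*y + 5.26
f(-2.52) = 8.47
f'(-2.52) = -28.04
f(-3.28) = 38.40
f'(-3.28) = -51.77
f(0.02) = -5.48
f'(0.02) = 5.25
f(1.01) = -2.48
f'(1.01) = -0.97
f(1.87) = -8.80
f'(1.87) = -15.10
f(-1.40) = -8.54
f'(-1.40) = -4.63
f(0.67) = -2.76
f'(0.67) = 2.38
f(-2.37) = 4.56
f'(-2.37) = -24.11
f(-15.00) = 6022.01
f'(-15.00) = -1220.69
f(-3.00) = 25.25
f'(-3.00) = -42.29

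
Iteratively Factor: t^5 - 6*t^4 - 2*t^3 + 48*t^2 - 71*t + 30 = (t - 2)*(t^4 - 4*t^3 - 10*t^2 + 28*t - 15) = (t - 2)*(t - 1)*(t^3 - 3*t^2 - 13*t + 15) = (t - 2)*(t - 1)^2*(t^2 - 2*t - 15) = (t - 5)*(t - 2)*(t - 1)^2*(t + 3)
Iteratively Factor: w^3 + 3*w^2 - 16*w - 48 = (w + 4)*(w^2 - w - 12) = (w + 3)*(w + 4)*(w - 4)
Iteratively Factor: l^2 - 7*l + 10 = (l - 5)*(l - 2)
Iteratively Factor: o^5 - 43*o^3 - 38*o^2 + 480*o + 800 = (o - 5)*(o^4 + 5*o^3 - 18*o^2 - 128*o - 160) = (o - 5)*(o + 4)*(o^3 + o^2 - 22*o - 40) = (o - 5)*(o + 2)*(o + 4)*(o^2 - o - 20) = (o - 5)^2*(o + 2)*(o + 4)*(o + 4)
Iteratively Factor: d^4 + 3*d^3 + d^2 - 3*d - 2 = (d + 2)*(d^3 + d^2 - d - 1) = (d + 1)*(d + 2)*(d^2 - 1) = (d + 1)^2*(d + 2)*(d - 1)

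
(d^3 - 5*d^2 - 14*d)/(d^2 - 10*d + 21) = d*(d + 2)/(d - 3)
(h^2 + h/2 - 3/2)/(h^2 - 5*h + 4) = (h + 3/2)/(h - 4)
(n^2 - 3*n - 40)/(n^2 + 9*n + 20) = (n - 8)/(n + 4)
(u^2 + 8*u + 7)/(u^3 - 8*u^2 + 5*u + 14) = (u + 7)/(u^2 - 9*u + 14)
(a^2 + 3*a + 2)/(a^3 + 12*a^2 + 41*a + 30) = (a + 2)/(a^2 + 11*a + 30)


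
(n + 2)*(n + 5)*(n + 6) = n^3 + 13*n^2 + 52*n + 60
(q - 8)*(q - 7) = q^2 - 15*q + 56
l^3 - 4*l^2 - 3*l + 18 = (l - 3)^2*(l + 2)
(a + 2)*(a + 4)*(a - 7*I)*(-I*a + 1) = -I*a^4 - 6*a^3 - 6*I*a^3 - 36*a^2 - 15*I*a^2 - 48*a - 42*I*a - 56*I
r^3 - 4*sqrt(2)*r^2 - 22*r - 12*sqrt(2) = (r - 6*sqrt(2))*(r + sqrt(2))^2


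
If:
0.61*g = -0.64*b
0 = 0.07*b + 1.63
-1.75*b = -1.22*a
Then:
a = -33.40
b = -23.29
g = 24.43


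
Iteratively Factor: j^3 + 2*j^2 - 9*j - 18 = (j + 2)*(j^2 - 9) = (j + 2)*(j + 3)*(j - 3)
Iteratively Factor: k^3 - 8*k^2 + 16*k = (k)*(k^2 - 8*k + 16) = k*(k - 4)*(k - 4)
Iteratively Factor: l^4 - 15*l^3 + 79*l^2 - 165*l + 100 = (l - 5)*(l^3 - 10*l^2 + 29*l - 20) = (l - 5)*(l - 1)*(l^2 - 9*l + 20) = (l - 5)*(l - 4)*(l - 1)*(l - 5)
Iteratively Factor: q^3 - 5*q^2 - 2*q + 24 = (q - 4)*(q^2 - q - 6) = (q - 4)*(q - 3)*(q + 2)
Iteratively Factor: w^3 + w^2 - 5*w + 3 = (w + 3)*(w^2 - 2*w + 1) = (w - 1)*(w + 3)*(w - 1)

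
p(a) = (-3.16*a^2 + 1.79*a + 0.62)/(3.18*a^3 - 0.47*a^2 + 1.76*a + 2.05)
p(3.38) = -0.23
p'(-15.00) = 0.00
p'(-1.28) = 0.89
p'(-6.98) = 0.02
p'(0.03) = 0.50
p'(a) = (1.79 - 6.32*a)/(3.18*a^3 - 0.47*a^2 + 1.76*a + 2.05) + (-9.54*a^2 + 0.94*a - 1.76)*(-3.16*a^2 + 1.79*a + 0.62)/(3.18*a^3 - 0.47*a^2 + 1.76*a + 2.05)^2 = (10.0488*a^4 - 11.3844*a^3 - 10.6351*a^2 - 12.3732*a + 2.5783)/(10.1124*a^6 - 2.9892*a^5 + 11.4145*a^4 + 11.3836*a^3 + 1.1706*a^2 + 7.216*a + 4.2025)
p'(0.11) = 0.21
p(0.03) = 0.32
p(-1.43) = 0.78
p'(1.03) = -0.48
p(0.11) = 0.35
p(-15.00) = 0.07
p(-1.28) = 0.90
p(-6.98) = 0.15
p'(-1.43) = 0.64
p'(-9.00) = 0.01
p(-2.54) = 0.42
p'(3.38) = 0.05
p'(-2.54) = 0.17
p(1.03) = -0.13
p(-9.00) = 0.11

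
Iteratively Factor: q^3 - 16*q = (q - 4)*(q^2 + 4*q) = q*(q - 4)*(q + 4)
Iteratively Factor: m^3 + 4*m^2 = (m)*(m^2 + 4*m) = m^2*(m + 4)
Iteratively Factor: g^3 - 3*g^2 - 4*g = (g)*(g^2 - 3*g - 4) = g*(g + 1)*(g - 4)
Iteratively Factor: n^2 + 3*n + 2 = (n + 1)*(n + 2)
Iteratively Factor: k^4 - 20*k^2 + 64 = (k + 4)*(k^3 - 4*k^2 - 4*k + 16) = (k - 2)*(k + 4)*(k^2 - 2*k - 8) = (k - 2)*(k + 2)*(k + 4)*(k - 4)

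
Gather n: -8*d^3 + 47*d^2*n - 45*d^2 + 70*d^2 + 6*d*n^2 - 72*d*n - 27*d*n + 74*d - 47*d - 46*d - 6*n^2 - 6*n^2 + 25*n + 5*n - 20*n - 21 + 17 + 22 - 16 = -8*d^3 + 25*d^2 - 19*d + n^2*(6*d - 12) + n*(47*d^2 - 99*d + 10) + 2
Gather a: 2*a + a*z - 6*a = a*(z - 4)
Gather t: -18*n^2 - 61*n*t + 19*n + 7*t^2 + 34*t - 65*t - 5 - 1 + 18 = -18*n^2 + 19*n + 7*t^2 + t*(-61*n - 31) + 12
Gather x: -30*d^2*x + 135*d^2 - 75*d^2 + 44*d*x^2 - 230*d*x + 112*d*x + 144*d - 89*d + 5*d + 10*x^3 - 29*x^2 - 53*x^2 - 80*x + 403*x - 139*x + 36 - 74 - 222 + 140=60*d^2 + 60*d + 10*x^3 + x^2*(44*d - 82) + x*(-30*d^2 - 118*d + 184) - 120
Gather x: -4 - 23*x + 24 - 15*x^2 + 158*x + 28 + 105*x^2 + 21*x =90*x^2 + 156*x + 48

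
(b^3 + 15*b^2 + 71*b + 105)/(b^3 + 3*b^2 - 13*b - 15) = (b^2 + 10*b + 21)/(b^2 - 2*b - 3)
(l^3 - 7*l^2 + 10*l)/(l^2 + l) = (l^2 - 7*l + 10)/(l + 1)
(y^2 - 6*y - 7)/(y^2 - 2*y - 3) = (y - 7)/(y - 3)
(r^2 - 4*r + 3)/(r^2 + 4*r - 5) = (r - 3)/(r + 5)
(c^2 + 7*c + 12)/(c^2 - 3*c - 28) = (c + 3)/(c - 7)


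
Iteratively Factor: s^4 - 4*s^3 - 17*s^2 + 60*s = (s - 5)*(s^3 + s^2 - 12*s) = (s - 5)*(s + 4)*(s^2 - 3*s) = (s - 5)*(s - 3)*(s + 4)*(s)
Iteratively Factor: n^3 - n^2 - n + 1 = (n - 1)*(n^2 - 1) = (n - 1)^2*(n + 1)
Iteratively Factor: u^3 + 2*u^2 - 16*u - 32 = (u + 2)*(u^2 - 16) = (u - 4)*(u + 2)*(u + 4)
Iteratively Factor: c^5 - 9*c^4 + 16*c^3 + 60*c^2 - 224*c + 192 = (c - 4)*(c^4 - 5*c^3 - 4*c^2 + 44*c - 48) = (c - 4)*(c - 2)*(c^3 - 3*c^2 - 10*c + 24) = (c - 4)^2*(c - 2)*(c^2 + c - 6) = (c - 4)^2*(c - 2)^2*(c + 3)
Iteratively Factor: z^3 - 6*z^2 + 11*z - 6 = (z - 3)*(z^2 - 3*z + 2) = (z - 3)*(z - 2)*(z - 1)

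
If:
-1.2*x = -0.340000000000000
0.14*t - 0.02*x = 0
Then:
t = 0.04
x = 0.28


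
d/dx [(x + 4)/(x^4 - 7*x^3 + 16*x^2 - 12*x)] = (-3*x^3 - 8*x^2 + 52*x - 24)/(x^2*(x^5 - 12*x^4 + 57*x^3 - 134*x^2 + 156*x - 72))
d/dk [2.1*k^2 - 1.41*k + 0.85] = 4.2*k - 1.41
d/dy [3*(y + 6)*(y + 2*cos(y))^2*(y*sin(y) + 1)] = 3*(y + 2*cos(y))*((y + 6)*(y + 2*cos(y))*(y*cos(y) + sin(y)) - 2*(y + 6)*(y*sin(y) + 1)*(2*sin(y) - 1) + (y + 2*cos(y))*(y*sin(y) + 1))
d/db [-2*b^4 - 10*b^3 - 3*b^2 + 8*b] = -8*b^3 - 30*b^2 - 6*b + 8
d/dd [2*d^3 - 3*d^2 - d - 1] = 6*d^2 - 6*d - 1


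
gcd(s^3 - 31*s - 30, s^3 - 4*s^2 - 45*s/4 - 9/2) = s - 6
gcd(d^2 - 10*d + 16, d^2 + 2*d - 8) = d - 2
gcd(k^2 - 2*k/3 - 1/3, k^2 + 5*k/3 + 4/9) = k + 1/3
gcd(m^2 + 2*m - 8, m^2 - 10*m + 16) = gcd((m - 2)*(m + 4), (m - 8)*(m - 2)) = m - 2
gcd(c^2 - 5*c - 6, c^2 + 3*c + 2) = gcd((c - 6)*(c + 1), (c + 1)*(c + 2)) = c + 1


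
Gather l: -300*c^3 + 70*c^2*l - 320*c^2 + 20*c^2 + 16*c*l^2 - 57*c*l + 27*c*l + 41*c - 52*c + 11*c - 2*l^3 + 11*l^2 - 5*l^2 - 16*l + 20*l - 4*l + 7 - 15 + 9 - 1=-300*c^3 - 300*c^2 - 2*l^3 + l^2*(16*c + 6) + l*(70*c^2 - 30*c)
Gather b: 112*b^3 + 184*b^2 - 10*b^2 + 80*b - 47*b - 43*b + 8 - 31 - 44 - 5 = 112*b^3 + 174*b^2 - 10*b - 72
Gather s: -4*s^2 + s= -4*s^2 + s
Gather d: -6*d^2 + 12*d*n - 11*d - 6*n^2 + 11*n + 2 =-6*d^2 + d*(12*n - 11) - 6*n^2 + 11*n + 2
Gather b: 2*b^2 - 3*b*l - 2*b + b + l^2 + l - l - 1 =2*b^2 + b*(-3*l - 1) + l^2 - 1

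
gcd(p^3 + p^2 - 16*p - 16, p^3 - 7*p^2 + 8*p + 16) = p^2 - 3*p - 4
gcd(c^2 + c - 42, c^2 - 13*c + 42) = c - 6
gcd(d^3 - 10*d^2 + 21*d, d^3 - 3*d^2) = d^2 - 3*d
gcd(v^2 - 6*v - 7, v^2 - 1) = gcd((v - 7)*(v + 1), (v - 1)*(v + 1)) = v + 1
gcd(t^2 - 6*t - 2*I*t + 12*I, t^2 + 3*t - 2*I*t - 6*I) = t - 2*I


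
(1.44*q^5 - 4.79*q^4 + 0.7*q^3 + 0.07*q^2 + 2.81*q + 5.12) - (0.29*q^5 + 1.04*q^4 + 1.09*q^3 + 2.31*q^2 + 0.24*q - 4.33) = 1.15*q^5 - 5.83*q^4 - 0.39*q^3 - 2.24*q^2 + 2.57*q + 9.45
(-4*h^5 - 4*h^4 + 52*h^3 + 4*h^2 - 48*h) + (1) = -4*h^5 - 4*h^4 + 52*h^3 + 4*h^2 - 48*h + 1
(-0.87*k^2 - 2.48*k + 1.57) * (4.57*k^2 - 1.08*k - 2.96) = -3.9759*k^4 - 10.394*k^3 + 12.4285*k^2 + 5.6452*k - 4.6472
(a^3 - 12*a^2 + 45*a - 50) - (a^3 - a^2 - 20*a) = -11*a^2 + 65*a - 50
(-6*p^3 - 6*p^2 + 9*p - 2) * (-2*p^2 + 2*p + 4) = 12*p^5 - 54*p^3 - 2*p^2 + 32*p - 8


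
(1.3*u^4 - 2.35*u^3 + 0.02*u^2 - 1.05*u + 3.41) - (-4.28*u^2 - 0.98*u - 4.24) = 1.3*u^4 - 2.35*u^3 + 4.3*u^2 - 0.0700000000000001*u + 7.65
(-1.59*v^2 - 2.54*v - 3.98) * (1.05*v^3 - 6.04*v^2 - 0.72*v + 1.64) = -1.6695*v^5 + 6.9366*v^4 + 12.3074*v^3 + 23.2604*v^2 - 1.3*v - 6.5272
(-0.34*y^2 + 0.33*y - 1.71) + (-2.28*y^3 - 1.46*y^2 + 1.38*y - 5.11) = -2.28*y^3 - 1.8*y^2 + 1.71*y - 6.82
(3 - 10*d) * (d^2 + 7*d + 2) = -10*d^3 - 67*d^2 + d + 6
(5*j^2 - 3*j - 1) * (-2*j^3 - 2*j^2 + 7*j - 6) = -10*j^5 - 4*j^4 + 43*j^3 - 49*j^2 + 11*j + 6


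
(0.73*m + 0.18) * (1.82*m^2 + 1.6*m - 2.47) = 1.3286*m^3 + 1.4956*m^2 - 1.5151*m - 0.4446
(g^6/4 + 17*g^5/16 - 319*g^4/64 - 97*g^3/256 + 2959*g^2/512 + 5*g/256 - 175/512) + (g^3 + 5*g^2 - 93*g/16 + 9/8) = g^6/4 + 17*g^5/16 - 319*g^4/64 + 159*g^3/256 + 5519*g^2/512 - 1483*g/256 + 401/512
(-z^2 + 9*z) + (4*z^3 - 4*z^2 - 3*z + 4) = 4*z^3 - 5*z^2 + 6*z + 4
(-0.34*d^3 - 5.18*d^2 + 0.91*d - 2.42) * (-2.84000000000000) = 0.9656*d^3 + 14.7112*d^2 - 2.5844*d + 6.8728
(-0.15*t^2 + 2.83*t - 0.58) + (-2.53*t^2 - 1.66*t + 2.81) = -2.68*t^2 + 1.17*t + 2.23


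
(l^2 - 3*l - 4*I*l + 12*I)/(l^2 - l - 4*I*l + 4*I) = (l - 3)/(l - 1)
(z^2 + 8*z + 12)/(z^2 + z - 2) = (z + 6)/(z - 1)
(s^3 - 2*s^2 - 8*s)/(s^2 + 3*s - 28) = s*(s + 2)/(s + 7)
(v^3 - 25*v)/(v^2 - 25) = v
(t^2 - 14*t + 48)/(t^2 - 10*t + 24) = (t - 8)/(t - 4)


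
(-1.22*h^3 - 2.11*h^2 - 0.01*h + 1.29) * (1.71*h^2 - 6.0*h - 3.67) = -2.0862*h^5 + 3.7119*h^4 + 17.1203*h^3 + 10.0096*h^2 - 7.7033*h - 4.7343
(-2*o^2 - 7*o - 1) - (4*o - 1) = -2*o^2 - 11*o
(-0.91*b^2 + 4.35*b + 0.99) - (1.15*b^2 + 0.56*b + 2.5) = -2.06*b^2 + 3.79*b - 1.51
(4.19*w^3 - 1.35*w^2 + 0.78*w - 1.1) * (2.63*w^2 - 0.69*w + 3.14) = 11.0197*w^5 - 6.4416*w^4 + 16.1395*w^3 - 7.6702*w^2 + 3.2082*w - 3.454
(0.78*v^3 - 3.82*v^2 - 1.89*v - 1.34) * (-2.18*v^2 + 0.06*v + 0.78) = -1.7004*v^5 + 8.3744*v^4 + 4.4994*v^3 - 0.1718*v^2 - 1.5546*v - 1.0452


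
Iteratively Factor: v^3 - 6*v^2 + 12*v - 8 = (v - 2)*(v^2 - 4*v + 4) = (v - 2)^2*(v - 2)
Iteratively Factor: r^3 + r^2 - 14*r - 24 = (r + 3)*(r^2 - 2*r - 8) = (r + 2)*(r + 3)*(r - 4)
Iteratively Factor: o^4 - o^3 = (o)*(o^3 - o^2) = o^2*(o^2 - o) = o^3*(o - 1)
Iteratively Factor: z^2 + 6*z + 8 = (z + 4)*(z + 2)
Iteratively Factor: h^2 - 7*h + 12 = (h - 4)*(h - 3)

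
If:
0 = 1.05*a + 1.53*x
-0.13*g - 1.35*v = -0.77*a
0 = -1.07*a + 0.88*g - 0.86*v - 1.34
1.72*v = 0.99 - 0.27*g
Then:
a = 0.73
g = 2.58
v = 0.17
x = -0.50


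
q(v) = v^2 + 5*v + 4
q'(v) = 2*v + 5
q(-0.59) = 1.40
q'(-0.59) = 3.82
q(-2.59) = -2.24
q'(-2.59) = -0.18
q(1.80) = 16.24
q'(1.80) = 8.60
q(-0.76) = 0.78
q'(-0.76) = 3.48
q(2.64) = 24.17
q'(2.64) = 10.28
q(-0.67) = 1.10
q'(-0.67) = 3.66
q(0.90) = 9.31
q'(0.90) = 6.80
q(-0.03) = 3.85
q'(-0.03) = 4.94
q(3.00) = 28.00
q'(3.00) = 11.00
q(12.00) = 208.00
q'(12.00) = 29.00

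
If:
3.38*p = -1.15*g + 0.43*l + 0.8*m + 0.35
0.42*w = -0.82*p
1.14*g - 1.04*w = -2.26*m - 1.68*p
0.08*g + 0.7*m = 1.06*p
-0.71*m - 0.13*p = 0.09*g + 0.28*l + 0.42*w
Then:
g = 0.38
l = 0.05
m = -0.12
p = -0.05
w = 0.09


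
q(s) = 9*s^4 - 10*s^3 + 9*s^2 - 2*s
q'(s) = 36*s^3 - 30*s^2 + 18*s - 2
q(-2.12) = 321.77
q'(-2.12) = -518.00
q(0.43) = 0.32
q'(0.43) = 3.06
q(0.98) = 5.57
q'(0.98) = 20.71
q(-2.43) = 515.30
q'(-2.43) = -739.45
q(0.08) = -0.11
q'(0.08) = -0.73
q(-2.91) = 973.83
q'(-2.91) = -1195.54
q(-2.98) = 1060.27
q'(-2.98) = -1274.74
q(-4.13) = 3484.66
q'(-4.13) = -3124.07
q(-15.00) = 491430.00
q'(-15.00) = -128522.00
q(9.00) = 52470.00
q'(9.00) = 23974.00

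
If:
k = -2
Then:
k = -2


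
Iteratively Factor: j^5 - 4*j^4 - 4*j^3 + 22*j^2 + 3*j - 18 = (j - 1)*(j^4 - 3*j^3 - 7*j^2 + 15*j + 18) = (j - 1)*(j + 1)*(j^3 - 4*j^2 - 3*j + 18) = (j - 1)*(j + 1)*(j + 2)*(j^2 - 6*j + 9) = (j - 3)*(j - 1)*(j + 1)*(j + 2)*(j - 3)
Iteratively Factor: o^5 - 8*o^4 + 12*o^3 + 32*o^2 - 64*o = (o - 2)*(o^4 - 6*o^3 + 32*o) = (o - 4)*(o - 2)*(o^3 - 2*o^2 - 8*o) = (o - 4)*(o - 2)*(o + 2)*(o^2 - 4*o) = o*(o - 4)*(o - 2)*(o + 2)*(o - 4)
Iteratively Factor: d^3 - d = (d)*(d^2 - 1) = d*(d - 1)*(d + 1)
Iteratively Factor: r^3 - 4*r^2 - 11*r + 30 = (r - 5)*(r^2 + r - 6) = (r - 5)*(r + 3)*(r - 2)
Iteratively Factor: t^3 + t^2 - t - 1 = (t - 1)*(t^2 + 2*t + 1) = (t - 1)*(t + 1)*(t + 1)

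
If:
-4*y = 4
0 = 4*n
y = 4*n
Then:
No Solution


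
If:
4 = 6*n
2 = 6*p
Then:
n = 2/3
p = 1/3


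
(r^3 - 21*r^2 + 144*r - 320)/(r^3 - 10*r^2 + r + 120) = (r - 8)/(r + 3)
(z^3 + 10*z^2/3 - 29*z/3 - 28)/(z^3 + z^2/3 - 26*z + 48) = (3*z^2 + 19*z + 28)/(3*z^2 + 10*z - 48)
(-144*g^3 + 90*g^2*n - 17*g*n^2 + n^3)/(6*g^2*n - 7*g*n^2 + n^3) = (-24*g^2 + 11*g*n - n^2)/(n*(g - n))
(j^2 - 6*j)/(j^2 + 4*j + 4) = j*(j - 6)/(j^2 + 4*j + 4)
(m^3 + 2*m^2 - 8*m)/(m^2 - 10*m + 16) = m*(m + 4)/(m - 8)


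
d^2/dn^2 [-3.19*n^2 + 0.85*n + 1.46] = -6.38000000000000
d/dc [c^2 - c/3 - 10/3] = 2*c - 1/3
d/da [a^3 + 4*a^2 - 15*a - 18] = 3*a^2 + 8*a - 15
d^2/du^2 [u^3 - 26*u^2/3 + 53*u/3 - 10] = 6*u - 52/3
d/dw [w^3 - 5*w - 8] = 3*w^2 - 5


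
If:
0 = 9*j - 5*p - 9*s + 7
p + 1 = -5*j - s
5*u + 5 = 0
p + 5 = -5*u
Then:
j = -8/27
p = 0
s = 13/27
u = -1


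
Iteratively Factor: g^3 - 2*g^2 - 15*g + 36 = (g + 4)*(g^2 - 6*g + 9) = (g - 3)*(g + 4)*(g - 3)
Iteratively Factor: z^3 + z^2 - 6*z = (z + 3)*(z^2 - 2*z) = (z - 2)*(z + 3)*(z)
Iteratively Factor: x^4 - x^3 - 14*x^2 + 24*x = (x + 4)*(x^3 - 5*x^2 + 6*x) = (x - 3)*(x + 4)*(x^2 - 2*x) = x*(x - 3)*(x + 4)*(x - 2)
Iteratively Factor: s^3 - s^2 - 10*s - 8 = (s + 2)*(s^2 - 3*s - 4) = (s + 1)*(s + 2)*(s - 4)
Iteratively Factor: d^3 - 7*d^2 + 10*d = (d - 2)*(d^2 - 5*d) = d*(d - 2)*(d - 5)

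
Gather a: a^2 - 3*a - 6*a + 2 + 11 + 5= a^2 - 9*a + 18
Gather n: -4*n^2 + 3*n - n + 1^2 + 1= -4*n^2 + 2*n + 2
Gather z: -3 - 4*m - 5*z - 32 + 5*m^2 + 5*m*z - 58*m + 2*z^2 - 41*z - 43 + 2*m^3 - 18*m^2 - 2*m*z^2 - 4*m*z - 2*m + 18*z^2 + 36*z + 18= 2*m^3 - 13*m^2 - 64*m + z^2*(20 - 2*m) + z*(m - 10) - 60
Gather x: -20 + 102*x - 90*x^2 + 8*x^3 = 8*x^3 - 90*x^2 + 102*x - 20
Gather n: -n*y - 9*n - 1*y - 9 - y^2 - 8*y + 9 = n*(-y - 9) - y^2 - 9*y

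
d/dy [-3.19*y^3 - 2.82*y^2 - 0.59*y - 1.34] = -9.57*y^2 - 5.64*y - 0.59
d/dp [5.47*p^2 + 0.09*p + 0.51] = 10.94*p + 0.09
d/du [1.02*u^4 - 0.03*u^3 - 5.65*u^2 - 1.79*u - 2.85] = 4.08*u^3 - 0.09*u^2 - 11.3*u - 1.79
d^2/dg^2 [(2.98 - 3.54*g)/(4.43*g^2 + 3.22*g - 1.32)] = (-(3.54*g - 2.98)*(8.86*g + 3.22)*(17.72*g + 6.44) + (94.0932*g - 3.6052)*(4.43*g^2 + 3.22*g - 1.32))/(4.43*g^2 + 3.22*g - 1.32)^3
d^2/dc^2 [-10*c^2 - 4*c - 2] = -20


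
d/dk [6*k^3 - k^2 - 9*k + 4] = 18*k^2 - 2*k - 9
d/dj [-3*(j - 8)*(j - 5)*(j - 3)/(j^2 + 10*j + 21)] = 3*(-j^4 - 20*j^3 + 176*j^2 + 432*j - 2859)/(j^4 + 20*j^3 + 142*j^2 + 420*j + 441)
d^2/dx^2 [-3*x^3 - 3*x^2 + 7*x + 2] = -18*x - 6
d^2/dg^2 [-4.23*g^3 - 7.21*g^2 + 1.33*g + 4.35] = -25.38*g - 14.42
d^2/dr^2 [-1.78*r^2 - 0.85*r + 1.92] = -3.56000000000000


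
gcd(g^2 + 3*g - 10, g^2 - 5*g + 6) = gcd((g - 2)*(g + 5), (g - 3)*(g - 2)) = g - 2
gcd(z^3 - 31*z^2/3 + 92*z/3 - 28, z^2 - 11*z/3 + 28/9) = z - 7/3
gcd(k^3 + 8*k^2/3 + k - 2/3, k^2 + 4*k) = 1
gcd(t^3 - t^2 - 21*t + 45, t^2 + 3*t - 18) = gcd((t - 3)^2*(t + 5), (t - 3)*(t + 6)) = t - 3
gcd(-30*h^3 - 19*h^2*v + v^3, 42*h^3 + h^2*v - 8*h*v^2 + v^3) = 2*h + v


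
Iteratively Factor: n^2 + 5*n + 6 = (n + 2)*(n + 3)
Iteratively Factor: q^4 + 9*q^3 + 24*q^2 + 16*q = (q + 4)*(q^3 + 5*q^2 + 4*q) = q*(q + 4)*(q^2 + 5*q + 4) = q*(q + 1)*(q + 4)*(q + 4)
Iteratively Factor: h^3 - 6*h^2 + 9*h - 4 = (h - 1)*(h^2 - 5*h + 4) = (h - 1)^2*(h - 4)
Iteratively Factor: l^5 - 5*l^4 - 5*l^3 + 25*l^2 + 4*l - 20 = (l - 1)*(l^4 - 4*l^3 - 9*l^2 + 16*l + 20) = (l - 1)*(l + 2)*(l^3 - 6*l^2 + 3*l + 10) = (l - 5)*(l - 1)*(l + 2)*(l^2 - l - 2) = (l - 5)*(l - 2)*(l - 1)*(l + 2)*(l + 1)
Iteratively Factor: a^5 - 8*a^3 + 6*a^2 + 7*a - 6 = (a - 1)*(a^4 + a^3 - 7*a^2 - a + 6) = (a - 1)*(a + 3)*(a^3 - 2*a^2 - a + 2) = (a - 1)*(a + 1)*(a + 3)*(a^2 - 3*a + 2) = (a - 2)*(a - 1)*(a + 1)*(a + 3)*(a - 1)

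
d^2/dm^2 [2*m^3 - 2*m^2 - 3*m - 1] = 12*m - 4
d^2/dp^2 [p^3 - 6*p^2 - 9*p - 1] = 6*p - 12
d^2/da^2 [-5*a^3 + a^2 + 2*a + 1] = 2 - 30*a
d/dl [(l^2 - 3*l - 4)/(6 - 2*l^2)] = (-3*l^2 - 2*l - 9)/(2*(l^4 - 6*l^2 + 9))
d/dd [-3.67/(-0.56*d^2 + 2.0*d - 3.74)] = (7.34 - 4.1104*d)/(0.56*d^2 - 2.0*d + 3.74)^2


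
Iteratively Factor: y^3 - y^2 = (y - 1)*(y^2) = y*(y - 1)*(y)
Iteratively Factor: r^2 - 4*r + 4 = (r - 2)*(r - 2)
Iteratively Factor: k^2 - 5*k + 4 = (k - 1)*(k - 4)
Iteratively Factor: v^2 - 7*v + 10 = (v - 5)*(v - 2)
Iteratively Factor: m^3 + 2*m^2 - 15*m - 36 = (m + 3)*(m^2 - m - 12) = (m - 4)*(m + 3)*(m + 3)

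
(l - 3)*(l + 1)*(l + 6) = l^3 + 4*l^2 - 15*l - 18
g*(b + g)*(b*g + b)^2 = b^3*g^3 + 2*b^3*g^2 + b^3*g + b^2*g^4 + 2*b^2*g^3 + b^2*g^2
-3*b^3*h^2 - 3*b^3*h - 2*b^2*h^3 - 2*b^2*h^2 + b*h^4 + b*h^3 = h*(-3*b + h)*(b + h)*(b*h + b)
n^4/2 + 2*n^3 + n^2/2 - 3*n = n*(n/2 + 1)*(n - 1)*(n + 3)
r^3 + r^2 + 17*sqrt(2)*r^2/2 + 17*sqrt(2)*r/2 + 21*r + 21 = (r + 1)*(r + 3*sqrt(2)/2)*(r + 7*sqrt(2))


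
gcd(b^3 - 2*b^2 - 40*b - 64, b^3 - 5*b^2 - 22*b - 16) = b^2 - 6*b - 16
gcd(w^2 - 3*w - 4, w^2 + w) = w + 1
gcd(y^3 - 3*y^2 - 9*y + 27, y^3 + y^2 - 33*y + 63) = y^2 - 6*y + 9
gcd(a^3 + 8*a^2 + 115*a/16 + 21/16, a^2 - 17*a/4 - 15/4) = a + 3/4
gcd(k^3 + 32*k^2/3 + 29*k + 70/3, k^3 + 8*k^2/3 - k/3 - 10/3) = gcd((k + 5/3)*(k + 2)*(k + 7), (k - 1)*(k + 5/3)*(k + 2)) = k^2 + 11*k/3 + 10/3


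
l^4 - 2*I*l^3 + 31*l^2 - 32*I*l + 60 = (l - 6*I)*(l - 2*I)*(l + I)*(l + 5*I)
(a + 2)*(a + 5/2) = a^2 + 9*a/2 + 5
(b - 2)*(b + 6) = b^2 + 4*b - 12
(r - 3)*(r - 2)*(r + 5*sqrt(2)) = r^3 - 5*r^2 + 5*sqrt(2)*r^2 - 25*sqrt(2)*r + 6*r + 30*sqrt(2)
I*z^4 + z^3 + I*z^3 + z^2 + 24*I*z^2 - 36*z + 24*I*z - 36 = (z - 6*I)*(z + 2*I)*(z + 3*I)*(I*z + I)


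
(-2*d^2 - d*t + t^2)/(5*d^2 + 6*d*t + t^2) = (-2*d + t)/(5*d + t)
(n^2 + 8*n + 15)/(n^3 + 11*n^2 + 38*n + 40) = (n + 3)/(n^2 + 6*n + 8)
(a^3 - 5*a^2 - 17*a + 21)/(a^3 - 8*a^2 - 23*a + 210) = (a^2 + 2*a - 3)/(a^2 - a - 30)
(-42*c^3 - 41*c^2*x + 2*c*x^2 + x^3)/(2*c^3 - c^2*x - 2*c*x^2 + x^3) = (-42*c^2 + c*x + x^2)/(2*c^2 - 3*c*x + x^2)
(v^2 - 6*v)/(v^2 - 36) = v/(v + 6)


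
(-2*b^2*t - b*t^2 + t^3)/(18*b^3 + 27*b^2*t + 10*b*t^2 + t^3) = t*(-2*b + t)/(18*b^2 + 9*b*t + t^2)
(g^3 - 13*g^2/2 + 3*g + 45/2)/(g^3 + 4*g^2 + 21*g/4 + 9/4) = 2*(g^2 - 8*g + 15)/(2*g^2 + 5*g + 3)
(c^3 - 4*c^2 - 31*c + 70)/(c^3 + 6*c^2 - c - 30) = (c - 7)/(c + 3)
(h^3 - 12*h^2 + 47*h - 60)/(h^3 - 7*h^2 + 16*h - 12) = (h^2 - 9*h + 20)/(h^2 - 4*h + 4)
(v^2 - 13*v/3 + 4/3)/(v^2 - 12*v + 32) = (v - 1/3)/(v - 8)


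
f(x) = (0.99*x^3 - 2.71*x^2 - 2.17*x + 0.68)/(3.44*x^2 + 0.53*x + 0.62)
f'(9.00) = 0.29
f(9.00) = 1.70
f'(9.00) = 0.29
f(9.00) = 1.70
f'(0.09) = -4.89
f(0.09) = 0.67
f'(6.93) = 0.30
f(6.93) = 1.09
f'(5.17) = 0.30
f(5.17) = 0.56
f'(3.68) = 0.31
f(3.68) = 0.11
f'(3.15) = 0.32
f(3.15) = -0.06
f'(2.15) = 0.32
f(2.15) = -0.38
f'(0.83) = -0.06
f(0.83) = -0.71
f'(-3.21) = 0.37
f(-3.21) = -1.54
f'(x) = (-6.88*x - 0.53)*(0.99*x^3 - 2.71*x^2 - 2.17*x + 0.68)/(3.44*x^2 + 0.53*x + 0.62)^2 + (2.97*x^2 - 5.42*x - 2.17)/(3.44*x^2 + 0.53*x + 0.62) = (3.4056*x^4 + 1.0494*x^3 + 7.8699*x^2 - 8.0388*x - 1.7058)/(11.8336*x^4 + 3.6464*x^3 + 4.5465*x^2 + 0.6572*x + 0.3844)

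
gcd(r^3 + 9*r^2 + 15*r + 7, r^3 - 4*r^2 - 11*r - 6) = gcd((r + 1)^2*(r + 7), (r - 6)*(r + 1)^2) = r^2 + 2*r + 1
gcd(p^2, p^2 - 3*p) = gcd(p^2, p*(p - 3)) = p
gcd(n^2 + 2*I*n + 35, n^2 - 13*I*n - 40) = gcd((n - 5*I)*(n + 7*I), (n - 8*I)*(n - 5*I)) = n - 5*I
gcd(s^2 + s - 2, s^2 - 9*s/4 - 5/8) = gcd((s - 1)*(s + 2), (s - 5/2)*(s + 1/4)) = 1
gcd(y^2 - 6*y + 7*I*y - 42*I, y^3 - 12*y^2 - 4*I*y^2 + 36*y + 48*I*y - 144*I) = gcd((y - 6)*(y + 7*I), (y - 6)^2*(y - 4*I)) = y - 6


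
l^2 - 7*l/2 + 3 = (l - 2)*(l - 3/2)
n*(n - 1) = n^2 - n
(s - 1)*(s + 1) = s^2 - 1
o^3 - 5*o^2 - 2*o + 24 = (o - 4)*(o - 3)*(o + 2)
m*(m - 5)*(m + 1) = m^3 - 4*m^2 - 5*m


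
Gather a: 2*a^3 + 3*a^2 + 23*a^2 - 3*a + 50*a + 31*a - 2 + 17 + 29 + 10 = 2*a^3 + 26*a^2 + 78*a + 54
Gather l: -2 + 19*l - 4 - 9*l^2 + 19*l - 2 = -9*l^2 + 38*l - 8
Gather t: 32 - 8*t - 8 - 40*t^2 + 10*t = -40*t^2 + 2*t + 24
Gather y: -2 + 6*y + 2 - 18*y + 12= 12 - 12*y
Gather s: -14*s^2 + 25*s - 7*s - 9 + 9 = -14*s^2 + 18*s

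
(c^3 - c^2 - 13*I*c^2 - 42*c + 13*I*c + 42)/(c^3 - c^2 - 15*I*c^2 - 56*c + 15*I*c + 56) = (c - 6*I)/(c - 8*I)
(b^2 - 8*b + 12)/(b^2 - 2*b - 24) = (b - 2)/(b + 4)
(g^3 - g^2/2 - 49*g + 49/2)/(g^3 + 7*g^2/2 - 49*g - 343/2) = (2*g - 1)/(2*g + 7)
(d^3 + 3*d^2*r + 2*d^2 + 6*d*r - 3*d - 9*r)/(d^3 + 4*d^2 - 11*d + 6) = (d^2 + 3*d*r + 3*d + 9*r)/(d^2 + 5*d - 6)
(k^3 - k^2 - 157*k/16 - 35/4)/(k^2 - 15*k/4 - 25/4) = (k^2 - 9*k/4 - 7)/(k - 5)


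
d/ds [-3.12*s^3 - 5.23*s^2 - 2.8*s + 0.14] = -9.36*s^2 - 10.46*s - 2.8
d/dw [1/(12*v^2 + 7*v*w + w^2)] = (-7*v - 2*w)/(12*v^2 + 7*v*w + w^2)^2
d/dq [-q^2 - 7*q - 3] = -2*q - 7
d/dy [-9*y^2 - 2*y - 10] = -18*y - 2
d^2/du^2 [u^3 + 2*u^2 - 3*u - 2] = 6*u + 4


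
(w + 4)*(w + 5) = w^2 + 9*w + 20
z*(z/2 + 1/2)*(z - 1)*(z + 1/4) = z^4/2 + z^3/8 - z^2/2 - z/8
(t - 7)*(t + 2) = t^2 - 5*t - 14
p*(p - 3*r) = p^2 - 3*p*r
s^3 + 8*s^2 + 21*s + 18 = (s + 2)*(s + 3)^2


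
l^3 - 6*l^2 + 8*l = l*(l - 4)*(l - 2)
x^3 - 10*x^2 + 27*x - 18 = (x - 6)*(x - 3)*(x - 1)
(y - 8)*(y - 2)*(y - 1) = y^3 - 11*y^2 + 26*y - 16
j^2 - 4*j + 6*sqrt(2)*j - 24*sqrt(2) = (j - 4)*(j + 6*sqrt(2))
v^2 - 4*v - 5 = (v - 5)*(v + 1)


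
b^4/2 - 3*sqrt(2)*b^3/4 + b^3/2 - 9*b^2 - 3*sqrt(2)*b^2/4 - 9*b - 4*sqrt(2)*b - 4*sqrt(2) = (b/2 + sqrt(2))*(b + 1)*(b - 4*sqrt(2))*(b + sqrt(2)/2)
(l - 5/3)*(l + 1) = l^2 - 2*l/3 - 5/3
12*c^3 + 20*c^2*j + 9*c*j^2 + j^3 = (c + j)*(2*c + j)*(6*c + j)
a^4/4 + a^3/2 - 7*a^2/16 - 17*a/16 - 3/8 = (a/4 + 1/4)*(a - 3/2)*(a + 1/2)*(a + 2)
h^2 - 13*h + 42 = (h - 7)*(h - 6)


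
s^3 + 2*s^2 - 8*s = s*(s - 2)*(s + 4)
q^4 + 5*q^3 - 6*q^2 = q^2*(q - 1)*(q + 6)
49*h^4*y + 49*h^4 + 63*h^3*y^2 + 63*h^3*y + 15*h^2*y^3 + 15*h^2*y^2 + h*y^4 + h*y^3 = (h + y)*(7*h + y)^2*(h*y + h)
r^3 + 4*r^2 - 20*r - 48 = (r - 4)*(r + 2)*(r + 6)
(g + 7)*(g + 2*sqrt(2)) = g^2 + 2*sqrt(2)*g + 7*g + 14*sqrt(2)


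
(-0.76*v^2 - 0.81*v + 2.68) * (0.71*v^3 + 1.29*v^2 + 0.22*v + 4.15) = -0.5396*v^5 - 1.5555*v^4 + 0.6907*v^3 + 0.125*v^2 - 2.7719*v + 11.122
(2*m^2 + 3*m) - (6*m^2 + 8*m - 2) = -4*m^2 - 5*m + 2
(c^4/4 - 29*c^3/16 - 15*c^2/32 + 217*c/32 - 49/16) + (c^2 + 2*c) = c^4/4 - 29*c^3/16 + 17*c^2/32 + 281*c/32 - 49/16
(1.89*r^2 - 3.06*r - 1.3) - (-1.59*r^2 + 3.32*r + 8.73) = 3.48*r^2 - 6.38*r - 10.03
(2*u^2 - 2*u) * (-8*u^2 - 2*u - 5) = -16*u^4 + 12*u^3 - 6*u^2 + 10*u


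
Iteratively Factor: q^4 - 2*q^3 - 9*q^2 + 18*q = (q)*(q^3 - 2*q^2 - 9*q + 18) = q*(q + 3)*(q^2 - 5*q + 6) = q*(q - 3)*(q + 3)*(q - 2)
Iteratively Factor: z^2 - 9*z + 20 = (z - 5)*(z - 4)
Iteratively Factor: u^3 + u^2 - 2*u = (u + 2)*(u^2 - u) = u*(u + 2)*(u - 1)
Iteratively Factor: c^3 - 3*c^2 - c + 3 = (c - 1)*(c^2 - 2*c - 3) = (c - 1)*(c + 1)*(c - 3)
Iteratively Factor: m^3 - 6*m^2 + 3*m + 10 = (m - 5)*(m^2 - m - 2) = (m - 5)*(m - 2)*(m + 1)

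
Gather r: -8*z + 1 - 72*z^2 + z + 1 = -72*z^2 - 7*z + 2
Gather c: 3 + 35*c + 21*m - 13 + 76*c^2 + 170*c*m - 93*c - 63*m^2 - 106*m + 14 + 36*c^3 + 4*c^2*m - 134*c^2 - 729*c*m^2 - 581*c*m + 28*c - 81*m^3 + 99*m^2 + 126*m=36*c^3 + c^2*(4*m - 58) + c*(-729*m^2 - 411*m - 30) - 81*m^3 + 36*m^2 + 41*m + 4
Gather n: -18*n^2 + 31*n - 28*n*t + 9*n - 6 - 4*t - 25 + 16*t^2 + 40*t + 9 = -18*n^2 + n*(40 - 28*t) + 16*t^2 + 36*t - 22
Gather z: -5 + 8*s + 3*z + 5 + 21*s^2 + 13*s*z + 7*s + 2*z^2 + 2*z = 21*s^2 + 15*s + 2*z^2 + z*(13*s + 5)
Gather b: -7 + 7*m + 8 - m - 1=6*m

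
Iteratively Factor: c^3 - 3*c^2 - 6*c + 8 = (c - 4)*(c^2 + c - 2) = (c - 4)*(c + 2)*(c - 1)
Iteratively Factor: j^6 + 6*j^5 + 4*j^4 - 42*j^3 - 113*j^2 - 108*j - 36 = (j + 3)*(j^5 + 3*j^4 - 5*j^3 - 27*j^2 - 32*j - 12) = (j + 1)*(j + 3)*(j^4 + 2*j^3 - 7*j^2 - 20*j - 12) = (j + 1)*(j + 2)*(j + 3)*(j^3 - 7*j - 6) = (j + 1)^2*(j + 2)*(j + 3)*(j^2 - j - 6) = (j - 3)*(j + 1)^2*(j + 2)*(j + 3)*(j + 2)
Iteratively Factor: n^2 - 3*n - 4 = (n - 4)*(n + 1)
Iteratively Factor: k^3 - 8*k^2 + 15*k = (k)*(k^2 - 8*k + 15) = k*(k - 5)*(k - 3)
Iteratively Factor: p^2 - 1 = (p + 1)*(p - 1)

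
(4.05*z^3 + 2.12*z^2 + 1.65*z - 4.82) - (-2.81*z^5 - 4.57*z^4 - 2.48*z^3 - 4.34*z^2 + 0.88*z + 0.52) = 2.81*z^5 + 4.57*z^4 + 6.53*z^3 + 6.46*z^2 + 0.77*z - 5.34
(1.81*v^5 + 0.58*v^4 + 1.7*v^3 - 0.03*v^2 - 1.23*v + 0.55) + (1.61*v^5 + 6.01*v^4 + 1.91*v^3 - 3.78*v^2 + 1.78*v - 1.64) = 3.42*v^5 + 6.59*v^4 + 3.61*v^3 - 3.81*v^2 + 0.55*v - 1.09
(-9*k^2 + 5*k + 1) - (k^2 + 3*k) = -10*k^2 + 2*k + 1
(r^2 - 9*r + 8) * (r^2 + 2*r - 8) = r^4 - 7*r^3 - 18*r^2 + 88*r - 64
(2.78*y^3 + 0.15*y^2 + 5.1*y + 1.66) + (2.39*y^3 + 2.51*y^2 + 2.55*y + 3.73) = 5.17*y^3 + 2.66*y^2 + 7.65*y + 5.39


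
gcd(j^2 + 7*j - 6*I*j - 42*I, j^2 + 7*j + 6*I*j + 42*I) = j + 7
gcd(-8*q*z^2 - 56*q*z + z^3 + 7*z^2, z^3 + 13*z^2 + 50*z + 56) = z + 7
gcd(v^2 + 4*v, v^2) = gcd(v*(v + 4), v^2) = v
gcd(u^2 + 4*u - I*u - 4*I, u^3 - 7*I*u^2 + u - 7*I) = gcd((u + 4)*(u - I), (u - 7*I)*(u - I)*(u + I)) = u - I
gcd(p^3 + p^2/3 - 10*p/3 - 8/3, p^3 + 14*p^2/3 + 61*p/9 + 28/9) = p^2 + 7*p/3 + 4/3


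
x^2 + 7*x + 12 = (x + 3)*(x + 4)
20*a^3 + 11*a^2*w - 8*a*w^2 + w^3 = (-5*a + w)*(-4*a + w)*(a + w)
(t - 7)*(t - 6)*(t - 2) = t^3 - 15*t^2 + 68*t - 84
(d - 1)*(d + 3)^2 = d^3 + 5*d^2 + 3*d - 9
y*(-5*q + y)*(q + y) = -5*q^2*y - 4*q*y^2 + y^3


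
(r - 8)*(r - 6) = r^2 - 14*r + 48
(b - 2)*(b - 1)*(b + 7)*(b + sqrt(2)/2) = b^4 + sqrt(2)*b^3/2 + 4*b^3 - 19*b^2 + 2*sqrt(2)*b^2 - 19*sqrt(2)*b/2 + 14*b + 7*sqrt(2)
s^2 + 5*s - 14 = (s - 2)*(s + 7)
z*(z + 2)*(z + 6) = z^3 + 8*z^2 + 12*z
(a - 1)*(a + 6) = a^2 + 5*a - 6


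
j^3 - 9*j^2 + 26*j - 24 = (j - 4)*(j - 3)*(j - 2)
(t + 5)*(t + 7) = t^2 + 12*t + 35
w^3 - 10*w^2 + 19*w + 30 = (w - 6)*(w - 5)*(w + 1)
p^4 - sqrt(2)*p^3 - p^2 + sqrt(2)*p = p*(p - 1)*(p + 1)*(p - sqrt(2))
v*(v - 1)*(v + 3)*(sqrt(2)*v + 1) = sqrt(2)*v^4 + v^3 + 2*sqrt(2)*v^3 - 3*sqrt(2)*v^2 + 2*v^2 - 3*v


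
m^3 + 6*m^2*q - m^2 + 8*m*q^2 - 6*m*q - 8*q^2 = (m - 1)*(m + 2*q)*(m + 4*q)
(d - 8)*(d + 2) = d^2 - 6*d - 16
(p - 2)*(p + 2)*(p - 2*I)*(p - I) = p^4 - 3*I*p^3 - 6*p^2 + 12*I*p + 8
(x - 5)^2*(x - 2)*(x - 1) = x^4 - 13*x^3 + 57*x^2 - 95*x + 50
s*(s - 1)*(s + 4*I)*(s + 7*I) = s^4 - s^3 + 11*I*s^3 - 28*s^2 - 11*I*s^2 + 28*s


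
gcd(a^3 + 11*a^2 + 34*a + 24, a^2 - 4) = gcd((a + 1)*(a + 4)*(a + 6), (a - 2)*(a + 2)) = 1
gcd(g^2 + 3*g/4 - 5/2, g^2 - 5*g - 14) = g + 2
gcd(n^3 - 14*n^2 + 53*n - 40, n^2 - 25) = n - 5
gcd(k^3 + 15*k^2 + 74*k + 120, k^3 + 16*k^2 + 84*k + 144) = k^2 + 10*k + 24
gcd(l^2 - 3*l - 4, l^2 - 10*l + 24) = l - 4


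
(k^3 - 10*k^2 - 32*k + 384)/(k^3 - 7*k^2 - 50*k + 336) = (k^2 - 2*k - 48)/(k^2 + k - 42)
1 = 1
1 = 1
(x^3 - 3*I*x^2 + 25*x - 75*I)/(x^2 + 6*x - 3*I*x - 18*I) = (x^2 + 25)/(x + 6)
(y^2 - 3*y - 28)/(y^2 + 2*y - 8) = (y - 7)/(y - 2)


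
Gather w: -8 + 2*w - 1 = 2*w - 9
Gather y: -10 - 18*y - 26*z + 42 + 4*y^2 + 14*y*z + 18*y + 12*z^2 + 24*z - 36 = 4*y^2 + 14*y*z + 12*z^2 - 2*z - 4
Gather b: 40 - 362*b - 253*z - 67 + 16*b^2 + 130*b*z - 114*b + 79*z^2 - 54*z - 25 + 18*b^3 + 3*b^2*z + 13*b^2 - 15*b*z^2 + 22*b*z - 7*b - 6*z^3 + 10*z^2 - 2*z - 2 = 18*b^3 + b^2*(3*z + 29) + b*(-15*z^2 + 152*z - 483) - 6*z^3 + 89*z^2 - 309*z - 54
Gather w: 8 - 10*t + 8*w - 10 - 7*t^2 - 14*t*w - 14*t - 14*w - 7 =-7*t^2 - 24*t + w*(-14*t - 6) - 9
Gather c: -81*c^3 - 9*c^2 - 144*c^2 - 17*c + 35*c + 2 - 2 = -81*c^3 - 153*c^2 + 18*c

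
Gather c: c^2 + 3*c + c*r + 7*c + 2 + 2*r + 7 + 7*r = c^2 + c*(r + 10) + 9*r + 9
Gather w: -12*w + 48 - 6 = 42 - 12*w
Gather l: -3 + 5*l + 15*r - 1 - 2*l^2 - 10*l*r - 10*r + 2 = -2*l^2 + l*(5 - 10*r) + 5*r - 2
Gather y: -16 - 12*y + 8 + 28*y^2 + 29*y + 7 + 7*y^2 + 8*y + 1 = 35*y^2 + 25*y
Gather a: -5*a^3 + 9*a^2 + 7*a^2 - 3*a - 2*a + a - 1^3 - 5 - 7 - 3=-5*a^3 + 16*a^2 - 4*a - 16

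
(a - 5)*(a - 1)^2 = a^3 - 7*a^2 + 11*a - 5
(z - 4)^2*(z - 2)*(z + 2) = z^4 - 8*z^3 + 12*z^2 + 32*z - 64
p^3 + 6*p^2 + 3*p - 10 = (p - 1)*(p + 2)*(p + 5)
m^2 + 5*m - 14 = (m - 2)*(m + 7)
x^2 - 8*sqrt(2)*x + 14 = (x - 7*sqrt(2))*(x - sqrt(2))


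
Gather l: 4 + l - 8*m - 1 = l - 8*m + 3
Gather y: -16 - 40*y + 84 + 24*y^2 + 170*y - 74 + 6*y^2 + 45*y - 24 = 30*y^2 + 175*y - 30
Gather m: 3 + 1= 4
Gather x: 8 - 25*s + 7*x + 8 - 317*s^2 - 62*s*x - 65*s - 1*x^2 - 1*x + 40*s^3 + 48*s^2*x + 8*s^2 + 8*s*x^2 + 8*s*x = 40*s^3 - 309*s^2 - 90*s + x^2*(8*s - 1) + x*(48*s^2 - 54*s + 6) + 16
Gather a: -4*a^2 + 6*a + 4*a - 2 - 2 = -4*a^2 + 10*a - 4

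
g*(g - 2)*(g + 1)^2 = g^4 - 3*g^2 - 2*g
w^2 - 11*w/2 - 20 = (w - 8)*(w + 5/2)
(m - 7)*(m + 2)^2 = m^3 - 3*m^2 - 24*m - 28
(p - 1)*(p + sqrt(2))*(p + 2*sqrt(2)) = p^3 - p^2 + 3*sqrt(2)*p^2 - 3*sqrt(2)*p + 4*p - 4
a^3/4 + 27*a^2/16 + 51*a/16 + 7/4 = (a/4 + 1)*(a + 1)*(a + 7/4)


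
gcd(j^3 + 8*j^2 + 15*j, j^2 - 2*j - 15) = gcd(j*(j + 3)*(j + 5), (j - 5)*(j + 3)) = j + 3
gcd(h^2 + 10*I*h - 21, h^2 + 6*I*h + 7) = h + 7*I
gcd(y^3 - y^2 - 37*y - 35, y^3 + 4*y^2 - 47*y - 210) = y^2 - 2*y - 35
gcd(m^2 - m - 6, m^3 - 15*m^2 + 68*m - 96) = m - 3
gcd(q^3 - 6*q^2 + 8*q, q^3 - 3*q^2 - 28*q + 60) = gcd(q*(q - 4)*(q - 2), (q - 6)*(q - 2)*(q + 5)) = q - 2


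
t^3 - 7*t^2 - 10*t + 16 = (t - 8)*(t - 1)*(t + 2)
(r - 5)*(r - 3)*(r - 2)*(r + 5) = r^4 - 5*r^3 - 19*r^2 + 125*r - 150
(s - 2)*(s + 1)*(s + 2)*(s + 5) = s^4 + 6*s^3 + s^2 - 24*s - 20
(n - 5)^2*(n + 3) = n^3 - 7*n^2 - 5*n + 75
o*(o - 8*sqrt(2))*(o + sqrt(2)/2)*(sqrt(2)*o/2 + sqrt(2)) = sqrt(2)*o^4/2 - 15*o^3/2 + sqrt(2)*o^3 - 15*o^2 - 4*sqrt(2)*o^2 - 8*sqrt(2)*o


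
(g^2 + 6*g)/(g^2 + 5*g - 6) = g/(g - 1)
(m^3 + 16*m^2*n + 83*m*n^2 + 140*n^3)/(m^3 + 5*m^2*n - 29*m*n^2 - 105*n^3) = (m^2 + 9*m*n + 20*n^2)/(m^2 - 2*m*n - 15*n^2)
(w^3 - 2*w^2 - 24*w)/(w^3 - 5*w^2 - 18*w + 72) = w/(w - 3)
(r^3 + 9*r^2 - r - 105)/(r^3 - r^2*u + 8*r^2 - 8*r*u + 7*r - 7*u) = (r^2 + 2*r - 15)/(r^2 - r*u + r - u)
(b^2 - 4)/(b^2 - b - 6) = (b - 2)/(b - 3)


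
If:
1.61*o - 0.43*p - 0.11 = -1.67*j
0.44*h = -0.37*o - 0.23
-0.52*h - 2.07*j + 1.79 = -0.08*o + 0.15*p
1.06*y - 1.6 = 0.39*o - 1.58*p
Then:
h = 0.164361038949816*y - 0.0801500984983184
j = 0.00326835529632781*y + 0.800561061682571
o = -0.195456370643025*y - 0.526307990974973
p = 0.882746761721367 - 0.719131635791633*y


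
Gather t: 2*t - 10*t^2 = -10*t^2 + 2*t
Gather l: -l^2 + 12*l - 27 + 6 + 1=-l^2 + 12*l - 20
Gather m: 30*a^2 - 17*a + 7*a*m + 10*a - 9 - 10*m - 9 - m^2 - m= 30*a^2 - 7*a - m^2 + m*(7*a - 11) - 18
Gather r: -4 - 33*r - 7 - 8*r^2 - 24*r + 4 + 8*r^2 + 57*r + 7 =0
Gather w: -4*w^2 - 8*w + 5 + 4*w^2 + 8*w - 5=0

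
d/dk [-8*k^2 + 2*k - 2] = 2 - 16*k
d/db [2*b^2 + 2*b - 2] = 4*b + 2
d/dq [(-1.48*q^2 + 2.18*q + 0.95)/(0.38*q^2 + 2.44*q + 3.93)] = (-4.4396*q^2 - 12.3548*q + 6.2494)/(0.1444*q^4 + 1.8544*q^3 + 8.9404*q^2 + 19.1784*q + 15.4449)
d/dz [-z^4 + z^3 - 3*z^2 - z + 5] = -4*z^3 + 3*z^2 - 6*z - 1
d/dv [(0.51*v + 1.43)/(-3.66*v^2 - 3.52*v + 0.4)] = (1.8666*v^2 + 10.4676*v + 5.2376)/(13.3956*v^4 + 25.7664*v^3 + 9.4624*v^2 - 2.816*v + 0.16)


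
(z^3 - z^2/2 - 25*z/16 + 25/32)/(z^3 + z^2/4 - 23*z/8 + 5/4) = (z + 5/4)/(z + 2)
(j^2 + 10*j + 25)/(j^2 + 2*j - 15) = (j + 5)/(j - 3)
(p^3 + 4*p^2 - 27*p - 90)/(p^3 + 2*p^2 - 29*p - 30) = (p + 3)/(p + 1)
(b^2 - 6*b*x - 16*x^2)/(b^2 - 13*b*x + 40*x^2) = (-b - 2*x)/(-b + 5*x)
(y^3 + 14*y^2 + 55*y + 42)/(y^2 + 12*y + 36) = (y^2 + 8*y + 7)/(y + 6)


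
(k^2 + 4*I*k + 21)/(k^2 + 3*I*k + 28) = (k - 3*I)/(k - 4*I)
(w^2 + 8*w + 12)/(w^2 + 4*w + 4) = (w + 6)/(w + 2)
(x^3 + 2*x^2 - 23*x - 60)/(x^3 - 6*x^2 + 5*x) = (x^2 + 7*x + 12)/(x*(x - 1))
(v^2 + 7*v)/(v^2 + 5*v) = (v + 7)/(v + 5)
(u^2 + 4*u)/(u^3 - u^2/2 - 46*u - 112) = 2*u/(2*u^2 - 9*u - 56)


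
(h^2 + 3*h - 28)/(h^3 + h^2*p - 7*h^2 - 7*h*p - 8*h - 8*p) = (-h^2 - 3*h + 28)/(-h^3 - h^2*p + 7*h^2 + 7*h*p + 8*h + 8*p)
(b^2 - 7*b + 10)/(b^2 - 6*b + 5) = (b - 2)/(b - 1)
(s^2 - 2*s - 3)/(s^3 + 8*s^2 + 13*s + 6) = (s - 3)/(s^2 + 7*s + 6)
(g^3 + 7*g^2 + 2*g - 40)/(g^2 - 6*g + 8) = (g^2 + 9*g + 20)/(g - 4)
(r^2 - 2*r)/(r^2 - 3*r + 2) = r/(r - 1)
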